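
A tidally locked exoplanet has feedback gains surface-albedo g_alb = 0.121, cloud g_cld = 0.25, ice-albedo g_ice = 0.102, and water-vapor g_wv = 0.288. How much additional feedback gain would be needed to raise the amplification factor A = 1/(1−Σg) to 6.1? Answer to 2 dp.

0.08

Current total gain = 0.761.
Target gain for A = 6.1: g* = 1 − 1/6.1 = 0.8361.
Additional gain needed = 0.8361 − 0.761 = 0.08.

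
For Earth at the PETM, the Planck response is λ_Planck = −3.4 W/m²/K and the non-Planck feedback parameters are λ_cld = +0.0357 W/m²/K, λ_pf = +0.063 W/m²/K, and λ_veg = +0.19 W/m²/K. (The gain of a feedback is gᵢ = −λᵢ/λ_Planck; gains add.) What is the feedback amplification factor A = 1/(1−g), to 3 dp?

1.093

Convert to gains: g_cld = 0.0357/3.4 = 0.0105; g_pf = 0.063/3.4 = 0.01853; g_veg = 0.19/3.4 = 0.05588.
Total gain g = 0.08491.
A = 1/(1 − 0.08491) = 1.093.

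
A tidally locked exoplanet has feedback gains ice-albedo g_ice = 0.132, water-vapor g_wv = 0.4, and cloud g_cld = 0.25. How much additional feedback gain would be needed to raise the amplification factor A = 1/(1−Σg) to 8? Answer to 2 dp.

0.09

Current total gain = 0.782.
Target gain for A = 8: g* = 1 − 1/8 = 0.875.
Additional gain needed = 0.875 − 0.782 = 0.09.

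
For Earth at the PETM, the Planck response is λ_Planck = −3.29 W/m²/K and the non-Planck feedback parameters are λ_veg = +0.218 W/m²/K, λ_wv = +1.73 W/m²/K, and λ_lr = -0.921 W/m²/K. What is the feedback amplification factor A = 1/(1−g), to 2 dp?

Convert to gains: g_veg = 0.218/3.29 = 0.06626; g_wv = 1.73/3.29 = 0.5258; g_lr = -0.921/3.29 = -0.2799.
Total gain g = 0.31216.
A = 1/(1 − 0.31216) = 1.45.

1.45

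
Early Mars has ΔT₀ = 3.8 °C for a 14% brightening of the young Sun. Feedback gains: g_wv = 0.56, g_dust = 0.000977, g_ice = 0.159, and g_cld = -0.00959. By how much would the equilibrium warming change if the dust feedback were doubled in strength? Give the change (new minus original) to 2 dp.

0.04 °C

Original: g = 0.710387, ΔT = 3.8/(1−0.710387) = 13.1210 °C.
With doubled dust: g' = 0.711364, ΔT' = 3.8/(1−0.711364) = 13.1654 °C.
Change = 13.1654 − 13.1210 = 0.04 °C.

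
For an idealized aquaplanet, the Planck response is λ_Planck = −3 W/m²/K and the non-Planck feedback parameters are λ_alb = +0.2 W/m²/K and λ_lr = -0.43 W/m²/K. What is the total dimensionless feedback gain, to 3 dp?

Convert to gains: g_alb = 0.2/3 = 0.06667; g_lr = -0.43/3 = -0.1433.
Total gain g = -0.07663.

-0.077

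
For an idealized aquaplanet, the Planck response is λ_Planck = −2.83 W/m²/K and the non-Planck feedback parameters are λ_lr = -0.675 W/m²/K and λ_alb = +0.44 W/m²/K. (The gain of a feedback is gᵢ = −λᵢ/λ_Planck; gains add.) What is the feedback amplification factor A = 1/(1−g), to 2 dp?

Convert to gains: g_lr = -0.675/2.83 = -0.2385; g_alb = 0.44/2.83 = 0.1555.
Total gain g = -0.083.
A = 1/(1 + 0.083) = 0.92.

0.92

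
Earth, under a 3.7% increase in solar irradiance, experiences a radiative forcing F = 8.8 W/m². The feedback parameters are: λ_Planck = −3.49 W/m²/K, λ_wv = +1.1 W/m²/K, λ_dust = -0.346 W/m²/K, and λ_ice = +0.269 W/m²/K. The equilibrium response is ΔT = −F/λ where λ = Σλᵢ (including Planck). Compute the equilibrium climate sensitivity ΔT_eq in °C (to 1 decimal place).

3.6 °C

Net feedback parameter λ = (−3.49) + (+1.1) + (-0.346) + (+0.269) = -2.467 W/m²/K.
ΔT = −F/λ = −8.8/(-2.467) = 3.6 °C.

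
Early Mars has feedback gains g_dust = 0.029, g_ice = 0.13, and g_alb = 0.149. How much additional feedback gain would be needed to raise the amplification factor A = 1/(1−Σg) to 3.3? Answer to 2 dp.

Current total gain = 0.308.
Target gain for A = 3.3: g* = 1 − 1/3.3 = 0.697.
Additional gain needed = 0.697 − 0.308 = 0.39.

0.39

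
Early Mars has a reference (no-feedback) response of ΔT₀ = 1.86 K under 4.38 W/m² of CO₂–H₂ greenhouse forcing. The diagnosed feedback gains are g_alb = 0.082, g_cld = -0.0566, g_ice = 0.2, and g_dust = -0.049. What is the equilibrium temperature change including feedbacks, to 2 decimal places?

Total gain g = 0.082 − 0.0566 + 0.2 − 0.049 = 0.1764.
Amplification A = 1/(1 − 0.1764) = 1.214.
ΔT = 1.86 × 1.214 = 2.26 K.

2.26 K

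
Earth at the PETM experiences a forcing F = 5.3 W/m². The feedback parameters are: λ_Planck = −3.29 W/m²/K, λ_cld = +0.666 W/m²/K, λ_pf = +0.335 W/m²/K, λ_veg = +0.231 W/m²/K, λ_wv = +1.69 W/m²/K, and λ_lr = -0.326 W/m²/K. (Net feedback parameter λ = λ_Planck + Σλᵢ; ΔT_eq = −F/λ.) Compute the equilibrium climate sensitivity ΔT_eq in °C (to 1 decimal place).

7.6 °C

Net feedback parameter λ = (−3.29) + (+0.666) + (+0.335) + (+0.231) + (+1.69) + (-0.326) = -0.694 W/m²/K.
ΔT = −F/λ = −5.3/(-0.694) = 7.6 °C.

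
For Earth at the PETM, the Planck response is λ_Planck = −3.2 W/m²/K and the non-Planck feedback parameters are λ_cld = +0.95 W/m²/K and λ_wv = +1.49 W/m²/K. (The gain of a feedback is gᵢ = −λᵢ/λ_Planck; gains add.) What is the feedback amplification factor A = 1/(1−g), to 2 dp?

4.21

Convert to gains: g_cld = 0.95/3.2 = 0.2969; g_wv = 1.49/3.2 = 0.4656.
Total gain g = 0.7625.
A = 1/(1 − 0.7625) = 4.21.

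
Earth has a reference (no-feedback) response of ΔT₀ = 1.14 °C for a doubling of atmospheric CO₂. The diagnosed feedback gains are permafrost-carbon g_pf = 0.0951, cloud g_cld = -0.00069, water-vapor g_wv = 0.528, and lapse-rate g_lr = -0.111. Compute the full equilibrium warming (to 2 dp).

2.33 °C

Total gain g = 0.0951 − 0.00069 + 0.528 − 0.111 = 0.51141.
Amplification A = 1/(1 − 0.51141) = 2.047.
ΔT = 1.14 × 2.047 = 2.33 °C.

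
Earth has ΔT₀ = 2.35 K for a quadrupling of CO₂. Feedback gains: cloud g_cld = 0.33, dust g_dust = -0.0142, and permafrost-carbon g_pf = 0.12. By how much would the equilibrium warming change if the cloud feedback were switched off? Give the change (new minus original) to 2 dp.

-1.54 K

Original: g = 0.4358, ΔT = 2.35/(1−0.4358) = 4.1652 K.
Without cloud: g' = 0.1058, ΔT' = 2.35/(1−0.1058) = 2.6280 K.
Change = 2.6280 − 4.1652 = -1.54 K.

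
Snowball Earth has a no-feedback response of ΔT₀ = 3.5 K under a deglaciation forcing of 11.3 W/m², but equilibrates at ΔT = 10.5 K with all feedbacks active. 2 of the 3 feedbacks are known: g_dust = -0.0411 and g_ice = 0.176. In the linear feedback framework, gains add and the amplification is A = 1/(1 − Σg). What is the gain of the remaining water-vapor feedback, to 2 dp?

Amplification A = ΔT/ΔT₀ = 10.5/3.5 = 3.
Total gain g = 1 − 1/A = 1 − 1/3 = 0.6667.
Known gains sum to -0.0411 + 0.176 = 0.1349.
g_wv = 0.6667 − 0.1349 = 0.53.

0.53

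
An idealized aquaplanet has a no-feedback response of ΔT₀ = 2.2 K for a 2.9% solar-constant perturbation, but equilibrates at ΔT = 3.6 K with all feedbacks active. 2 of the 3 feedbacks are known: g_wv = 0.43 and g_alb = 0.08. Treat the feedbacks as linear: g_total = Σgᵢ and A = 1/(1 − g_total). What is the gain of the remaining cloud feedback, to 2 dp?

-0.12

Amplification A = ΔT/ΔT₀ = 3.6/2.2 = 1.636.
Total gain g = 1 − 1/A = 1 − 1/1.636 = 0.3888.
Known gains sum to 0.43 + 0.08 = 0.51.
g_cld = 0.3888 − 0.51 = -0.12.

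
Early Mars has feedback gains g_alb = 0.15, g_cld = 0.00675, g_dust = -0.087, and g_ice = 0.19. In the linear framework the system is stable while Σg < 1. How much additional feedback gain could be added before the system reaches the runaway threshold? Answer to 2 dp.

0.74

Current total gain = 0.15 + 0.00675 − 0.087 + 0.19 = 0.25975.
Margin to runaway = 1 − 0.25975 = 0.74.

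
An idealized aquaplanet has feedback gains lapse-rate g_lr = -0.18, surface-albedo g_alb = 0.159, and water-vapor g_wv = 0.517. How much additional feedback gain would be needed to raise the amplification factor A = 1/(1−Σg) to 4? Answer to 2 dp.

Current total gain = 0.496.
Target gain for A = 4: g* = 1 − 1/4 = 0.75.
Additional gain needed = 0.75 − 0.496 = 0.25.

0.25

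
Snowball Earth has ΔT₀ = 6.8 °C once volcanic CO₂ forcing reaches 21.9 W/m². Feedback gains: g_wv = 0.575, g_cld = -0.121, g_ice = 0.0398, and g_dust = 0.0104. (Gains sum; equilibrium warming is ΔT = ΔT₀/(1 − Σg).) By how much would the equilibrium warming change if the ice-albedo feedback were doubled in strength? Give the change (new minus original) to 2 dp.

1.20 °C

Original: g = 0.5042, ΔT = 6.8/(1−0.5042) = 13.7152 °C.
With doubled ice-albedo: g' = 0.544, ΔT' = 6.8/(1−0.544) = 14.9123 °C.
Change = 14.9123 − 13.7152 = 1.20 °C.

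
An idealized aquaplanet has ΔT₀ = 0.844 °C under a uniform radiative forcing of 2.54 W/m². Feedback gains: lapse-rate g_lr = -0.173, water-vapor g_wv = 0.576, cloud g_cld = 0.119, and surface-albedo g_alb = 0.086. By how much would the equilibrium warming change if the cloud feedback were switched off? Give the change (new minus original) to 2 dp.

Original: g = 0.608, ΔT = 0.844/(1−0.608) = 2.1531 °C.
Without cloud: g' = 0.489, ΔT' = 0.844/(1−0.489) = 1.6517 °C.
Change = 1.6517 − 2.1531 = -0.50 °C.

-0.50 °C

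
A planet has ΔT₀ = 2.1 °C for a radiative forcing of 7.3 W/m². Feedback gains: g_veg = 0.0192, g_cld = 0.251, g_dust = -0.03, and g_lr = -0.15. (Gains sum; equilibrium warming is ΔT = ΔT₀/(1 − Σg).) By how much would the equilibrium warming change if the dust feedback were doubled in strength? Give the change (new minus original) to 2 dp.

Original: g = 0.0902, ΔT = 2.1/(1−0.0902) = 2.3082 °C.
With doubled dust: g' = 0.0602, ΔT' = 2.1/(1−0.0602) = 2.2345 °C.
Change = 2.2345 − 2.3082 = -0.07 °C.

-0.07 °C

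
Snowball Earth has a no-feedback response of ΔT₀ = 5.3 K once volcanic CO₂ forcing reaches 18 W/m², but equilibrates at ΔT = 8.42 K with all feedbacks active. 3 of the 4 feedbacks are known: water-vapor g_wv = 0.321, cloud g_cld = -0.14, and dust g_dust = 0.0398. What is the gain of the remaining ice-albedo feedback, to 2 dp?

0.15

Amplification A = ΔT/ΔT₀ = 8.42/5.3 = 1.589.
Total gain g = 1 − 1/A = 1 − 1/1.589 = 0.3707.
Known gains sum to 0.321 − 0.14 + 0.0398 = 0.2208.
g_ice = 0.3707 − 0.2208 = 0.15.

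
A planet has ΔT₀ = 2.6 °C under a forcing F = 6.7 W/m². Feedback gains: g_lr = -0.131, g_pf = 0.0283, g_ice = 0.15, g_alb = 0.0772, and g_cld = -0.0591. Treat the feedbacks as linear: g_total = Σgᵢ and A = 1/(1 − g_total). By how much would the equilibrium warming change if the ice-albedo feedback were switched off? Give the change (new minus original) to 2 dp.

Original: g = 0.0654, ΔT = 2.6/(1−0.0654) = 2.7819 °C.
Without ice-albedo: g' = -0.0846, ΔT' = 2.6/(1+0.0846) = 2.3972 °C.
Change = 2.3972 − 2.7819 = -0.38 °C.

-0.38 °C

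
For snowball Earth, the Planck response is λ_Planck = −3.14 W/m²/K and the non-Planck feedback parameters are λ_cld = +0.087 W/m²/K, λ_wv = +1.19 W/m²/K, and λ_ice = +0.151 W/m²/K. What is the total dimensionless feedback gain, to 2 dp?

0.45

Convert to gains: g_cld = 0.087/3.14 = 0.02771; g_wv = 1.19/3.14 = 0.379; g_ice = 0.151/3.14 = 0.04809.
Total gain g = 0.4548.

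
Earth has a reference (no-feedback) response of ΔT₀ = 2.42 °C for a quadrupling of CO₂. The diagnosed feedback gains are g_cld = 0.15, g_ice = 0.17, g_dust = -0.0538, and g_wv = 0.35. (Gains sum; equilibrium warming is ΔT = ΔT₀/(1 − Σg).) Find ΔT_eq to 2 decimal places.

6.31 °C

Total gain g = 0.15 + 0.17 − 0.0538 + 0.35 = 0.6162.
Amplification A = 1/(1 − 0.6162) = 2.606.
ΔT = 2.42 × 2.606 = 6.31 °C.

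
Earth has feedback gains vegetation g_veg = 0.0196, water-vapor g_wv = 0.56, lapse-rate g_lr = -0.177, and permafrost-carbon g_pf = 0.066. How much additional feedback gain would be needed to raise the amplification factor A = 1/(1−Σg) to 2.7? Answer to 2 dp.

0.16

Current total gain = 0.4686.
Target gain for A = 2.7: g* = 1 − 1/2.7 = 0.6296.
Additional gain needed = 0.6296 − 0.4686 = 0.16.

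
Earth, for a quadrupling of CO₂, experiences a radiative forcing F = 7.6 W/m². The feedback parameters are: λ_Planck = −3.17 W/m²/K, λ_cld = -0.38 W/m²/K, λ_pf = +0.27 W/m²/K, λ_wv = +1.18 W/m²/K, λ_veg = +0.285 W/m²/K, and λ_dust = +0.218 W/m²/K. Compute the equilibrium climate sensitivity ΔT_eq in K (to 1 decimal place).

Net feedback parameter λ = (−3.17) + (-0.38) + (+0.27) + (+1.18) + (+0.285) + (+0.218) = -1.597 W/m²/K.
ΔT = −F/λ = −7.6/(-1.597) = 4.8 K.

4.8 K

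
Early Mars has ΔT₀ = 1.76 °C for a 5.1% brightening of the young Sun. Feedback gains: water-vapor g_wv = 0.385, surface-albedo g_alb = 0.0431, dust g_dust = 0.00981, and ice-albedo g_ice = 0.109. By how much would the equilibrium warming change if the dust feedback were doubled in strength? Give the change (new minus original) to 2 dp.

0.09 °C

Original: g = 0.54691, ΔT = 1.76/(1−0.54691) = 3.8844 °C.
With doubled dust: g' = 0.55672, ΔT' = 1.76/(1−0.55672) = 3.9704 °C.
Change = 3.9704 − 3.8844 = 0.09 °C.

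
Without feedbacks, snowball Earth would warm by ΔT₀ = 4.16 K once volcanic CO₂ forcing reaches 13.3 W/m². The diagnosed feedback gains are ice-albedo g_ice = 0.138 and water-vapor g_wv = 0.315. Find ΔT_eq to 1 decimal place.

Total gain g = 0.138 + 0.315 = 0.453.
Amplification A = 1/(1 − 0.453) = 1.828.
ΔT = 4.16 × 1.828 = 7.6 K.

7.6 K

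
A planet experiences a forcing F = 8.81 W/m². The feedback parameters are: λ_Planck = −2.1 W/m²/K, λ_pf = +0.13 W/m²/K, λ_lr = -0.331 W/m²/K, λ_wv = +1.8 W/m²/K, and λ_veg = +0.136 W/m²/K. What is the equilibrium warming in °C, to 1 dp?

Net feedback parameter λ = (−2.1) + (+0.13) + (-0.331) + (+1.8) + (+0.136) = -0.365 W/m²/K.
ΔT = −F/λ = −8.81/(-0.365) = 24.1 °C.

24.1 °C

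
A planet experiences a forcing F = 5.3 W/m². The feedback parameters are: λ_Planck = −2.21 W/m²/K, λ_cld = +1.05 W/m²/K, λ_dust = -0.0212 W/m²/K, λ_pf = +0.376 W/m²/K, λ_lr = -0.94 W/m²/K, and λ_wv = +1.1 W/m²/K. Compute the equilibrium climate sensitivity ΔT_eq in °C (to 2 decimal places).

Net feedback parameter λ = (−2.21) + (+1.05) + (-0.0212) + (+0.376) + (-0.94) + (+1.1) = -0.6452 W/m²/K.
ΔT = −F/λ = −5.3/(-0.6452) = 8.21 °C.

8.21 °C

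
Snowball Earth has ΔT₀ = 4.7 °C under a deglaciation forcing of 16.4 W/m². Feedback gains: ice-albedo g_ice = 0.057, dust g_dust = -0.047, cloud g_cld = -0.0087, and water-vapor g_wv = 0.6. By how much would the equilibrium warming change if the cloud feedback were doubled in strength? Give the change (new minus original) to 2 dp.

-0.25 °C

Original: g = 0.6013, ΔT = 4.7/(1−0.6013) = 11.7883 °C.
With doubled cloud: g' = 0.5926, ΔT' = 4.7/(1−0.5926) = 11.5366 °C.
Change = 11.5366 − 11.7883 = -0.25 °C.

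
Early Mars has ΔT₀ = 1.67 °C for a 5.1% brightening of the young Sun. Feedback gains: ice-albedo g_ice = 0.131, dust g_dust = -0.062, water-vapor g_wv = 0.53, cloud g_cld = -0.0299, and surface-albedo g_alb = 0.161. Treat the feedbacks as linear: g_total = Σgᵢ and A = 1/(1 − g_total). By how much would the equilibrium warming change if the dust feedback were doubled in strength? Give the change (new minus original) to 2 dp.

Original: g = 0.7301, ΔT = 1.67/(1−0.7301) = 6.1875 °C.
With doubled dust: g' = 0.6681, ΔT' = 1.67/(1−0.6681) = 5.0316 °C.
Change = 5.0316 − 6.1875 = -1.16 °C.

-1.16 °C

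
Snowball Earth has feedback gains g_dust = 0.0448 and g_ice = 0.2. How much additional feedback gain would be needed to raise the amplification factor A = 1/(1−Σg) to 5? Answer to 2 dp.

Current total gain = 0.2448.
Target gain for A = 5: g* = 1 − 1/5 = 0.8.
Additional gain needed = 0.8 − 0.2448 = 0.56.

0.56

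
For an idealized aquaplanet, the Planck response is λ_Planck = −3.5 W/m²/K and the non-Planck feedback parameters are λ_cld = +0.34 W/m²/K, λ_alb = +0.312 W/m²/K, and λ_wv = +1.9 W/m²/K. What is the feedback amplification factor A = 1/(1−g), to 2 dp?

3.69

Convert to gains: g_cld = 0.34/3.5 = 0.09714; g_alb = 0.312/3.5 = 0.08914; g_wv = 1.9/3.5 = 0.5429.
Total gain g = 0.72918.
A = 1/(1 − 0.72918) = 3.69.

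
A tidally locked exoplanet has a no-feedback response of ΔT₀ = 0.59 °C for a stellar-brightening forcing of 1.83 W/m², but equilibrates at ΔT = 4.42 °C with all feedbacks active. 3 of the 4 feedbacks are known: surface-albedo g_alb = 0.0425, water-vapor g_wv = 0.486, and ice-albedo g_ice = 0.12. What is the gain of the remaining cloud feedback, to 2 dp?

Amplification A = ΔT/ΔT₀ = 4.42/0.59 = 7.492.
Total gain g = 1 − 1/A = 1 − 1/7.492 = 0.8665.
Known gains sum to 0.0425 + 0.486 + 0.12 = 0.6485.
g_cld = 0.8665 − 0.6485 = 0.22.

0.22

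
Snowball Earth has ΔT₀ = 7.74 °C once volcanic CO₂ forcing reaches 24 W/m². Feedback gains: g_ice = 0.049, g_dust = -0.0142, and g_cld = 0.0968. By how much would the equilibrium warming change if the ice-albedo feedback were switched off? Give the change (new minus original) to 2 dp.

Original: g = 0.1316, ΔT = 7.74/(1−0.1316) = 8.9129 °C.
Without ice-albedo: g' = 0.0826, ΔT' = 7.74/(1−0.0826) = 8.4369 °C.
Change = 8.4369 − 8.9129 = -0.48 °C.

-0.48 °C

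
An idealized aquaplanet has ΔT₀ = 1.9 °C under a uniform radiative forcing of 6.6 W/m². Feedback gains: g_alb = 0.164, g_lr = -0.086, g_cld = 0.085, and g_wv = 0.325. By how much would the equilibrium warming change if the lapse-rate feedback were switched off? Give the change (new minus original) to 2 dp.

Original: g = 0.488, ΔT = 1.9/(1−0.488) = 3.7109 °C.
Without lapse-rate: g' = 0.574, ΔT' = 1.9/(1−0.574) = 4.4601 °C.
Change = 4.4601 − 3.7109 = 0.75 °C.

0.75 °C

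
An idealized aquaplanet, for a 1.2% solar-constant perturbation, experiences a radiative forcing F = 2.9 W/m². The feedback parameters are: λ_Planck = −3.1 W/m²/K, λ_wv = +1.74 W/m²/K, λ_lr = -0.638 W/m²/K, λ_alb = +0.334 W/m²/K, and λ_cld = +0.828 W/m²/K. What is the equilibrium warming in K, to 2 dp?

3.47 K

Net feedback parameter λ = (−3.1) + (+1.74) + (-0.638) + (+0.334) + (+0.828) = -0.836 W/m²/K.
ΔT = −F/λ = −2.9/(-0.836) = 3.47 K.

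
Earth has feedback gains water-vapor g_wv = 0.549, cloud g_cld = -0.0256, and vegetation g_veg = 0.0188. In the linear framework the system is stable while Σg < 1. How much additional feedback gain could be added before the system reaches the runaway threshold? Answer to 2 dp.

0.46

Current total gain = 0.549 − 0.0256 + 0.0188 = 0.5422.
Margin to runaway = 1 − 0.5422 = 0.46.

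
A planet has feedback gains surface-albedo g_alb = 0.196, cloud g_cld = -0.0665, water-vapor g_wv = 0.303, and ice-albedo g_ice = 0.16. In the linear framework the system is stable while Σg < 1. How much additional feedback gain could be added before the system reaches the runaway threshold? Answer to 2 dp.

Current total gain = 0.196 − 0.0665 + 0.303 + 0.16 = 0.5925.
Margin to runaway = 1 − 0.5925 = 0.41.

0.41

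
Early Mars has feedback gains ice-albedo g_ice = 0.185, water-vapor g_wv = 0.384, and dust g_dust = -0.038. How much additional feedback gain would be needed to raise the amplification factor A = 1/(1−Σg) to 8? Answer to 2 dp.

Current total gain = 0.531.
Target gain for A = 8: g* = 1 − 1/8 = 0.875.
Additional gain needed = 0.875 − 0.531 = 0.34.

0.34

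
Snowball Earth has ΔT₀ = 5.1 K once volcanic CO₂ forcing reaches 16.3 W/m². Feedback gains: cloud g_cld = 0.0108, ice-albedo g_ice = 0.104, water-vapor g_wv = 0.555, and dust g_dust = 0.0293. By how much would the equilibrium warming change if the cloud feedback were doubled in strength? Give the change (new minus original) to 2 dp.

Original: g = 0.6991, ΔT = 5.1/(1−0.6991) = 16.9492 K.
With doubled cloud: g' = 0.7099, ΔT' = 5.1/(1−0.7099) = 17.5801 K.
Change = 17.5801 − 16.9492 = 0.63 K.

0.63 K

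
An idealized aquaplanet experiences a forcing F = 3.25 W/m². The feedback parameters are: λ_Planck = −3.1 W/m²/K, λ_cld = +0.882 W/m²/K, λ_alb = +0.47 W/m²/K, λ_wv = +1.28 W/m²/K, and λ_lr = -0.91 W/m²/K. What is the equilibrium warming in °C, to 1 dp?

Net feedback parameter λ = (−3.1) + (+0.882) + (+0.47) + (+1.28) + (-0.91) = -1.378 W/m²/K.
ΔT = −F/λ = −3.25/(-1.378) = 2.4 °C.

2.4 °C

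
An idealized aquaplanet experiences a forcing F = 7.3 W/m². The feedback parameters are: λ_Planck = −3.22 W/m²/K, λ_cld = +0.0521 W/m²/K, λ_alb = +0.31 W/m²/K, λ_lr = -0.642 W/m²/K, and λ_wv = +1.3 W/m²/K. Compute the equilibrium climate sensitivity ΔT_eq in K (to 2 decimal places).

Net feedback parameter λ = (−3.22) + (+0.0521) + (+0.31) + (-0.642) + (+1.3) = -2.1999 W/m²/K.
ΔT = −F/λ = −7.3/(-2.1999) = 3.32 K.

3.32 K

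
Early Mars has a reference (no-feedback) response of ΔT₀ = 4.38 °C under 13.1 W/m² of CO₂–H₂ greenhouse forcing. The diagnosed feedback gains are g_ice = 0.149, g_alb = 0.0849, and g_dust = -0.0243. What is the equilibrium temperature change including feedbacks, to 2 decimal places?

Total gain g = 0.149 + 0.0849 − 0.0243 = 0.2096.
Amplification A = 1/(1 − 0.2096) = 1.265.
ΔT = 4.38 × 1.265 = 5.54 °C.

5.54 °C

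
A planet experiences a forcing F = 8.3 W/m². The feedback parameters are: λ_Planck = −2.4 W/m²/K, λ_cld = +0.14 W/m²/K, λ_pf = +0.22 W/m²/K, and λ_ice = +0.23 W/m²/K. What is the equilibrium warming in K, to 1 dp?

4.6 K

Net feedback parameter λ = (−2.4) + (+0.14) + (+0.22) + (+0.23) = -1.81 W/m²/K.
ΔT = −F/λ = −8.3/(-1.81) = 4.6 K.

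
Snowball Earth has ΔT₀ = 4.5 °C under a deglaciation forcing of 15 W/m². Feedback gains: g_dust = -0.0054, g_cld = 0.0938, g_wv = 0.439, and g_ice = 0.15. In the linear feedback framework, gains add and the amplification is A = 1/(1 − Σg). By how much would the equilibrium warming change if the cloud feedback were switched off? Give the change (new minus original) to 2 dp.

-3.14 °C

Original: g = 0.6774, ΔT = 4.5/(1−0.6774) = 13.9492 °C.
Without cloud: g' = 0.5836, ΔT' = 4.5/(1−0.5836) = 10.8069 °C.
Change = 10.8069 − 13.9492 = -3.14 °C.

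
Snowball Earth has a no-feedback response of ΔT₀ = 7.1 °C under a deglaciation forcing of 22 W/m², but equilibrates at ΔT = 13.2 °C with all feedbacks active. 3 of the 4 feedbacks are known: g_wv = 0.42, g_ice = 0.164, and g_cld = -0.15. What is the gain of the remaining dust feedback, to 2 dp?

Amplification A = ΔT/ΔT₀ = 13.2/7.1 = 1.859.
Total gain g = 1 − 1/A = 1 − 1/1.859 = 0.4621.
Known gains sum to 0.42 + 0.164 − 0.15 = 0.434.
g_dust = 0.4621 − 0.434 = 0.03.

0.03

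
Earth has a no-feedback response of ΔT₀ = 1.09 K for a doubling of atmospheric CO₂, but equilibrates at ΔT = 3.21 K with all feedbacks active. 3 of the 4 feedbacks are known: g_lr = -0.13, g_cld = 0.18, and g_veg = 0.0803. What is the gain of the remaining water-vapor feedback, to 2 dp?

0.53

Amplification A = ΔT/ΔT₀ = 3.21/1.09 = 2.945.
Total gain g = 1 − 1/A = 1 − 1/2.945 = 0.6604.
Known gains sum to -0.13 + 0.18 + 0.0803 = 0.1303.
g_wv = 0.6604 − 0.1303 = 0.53.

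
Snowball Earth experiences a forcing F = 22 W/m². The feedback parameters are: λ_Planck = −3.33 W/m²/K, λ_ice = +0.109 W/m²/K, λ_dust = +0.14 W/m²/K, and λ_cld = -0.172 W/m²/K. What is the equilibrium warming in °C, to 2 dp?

6.76 °C

Net feedback parameter λ = (−3.33) + (+0.109) + (+0.14) + (-0.172) = -3.253 W/m²/K.
ΔT = −F/λ = −22/(-3.253) = 6.76 °C.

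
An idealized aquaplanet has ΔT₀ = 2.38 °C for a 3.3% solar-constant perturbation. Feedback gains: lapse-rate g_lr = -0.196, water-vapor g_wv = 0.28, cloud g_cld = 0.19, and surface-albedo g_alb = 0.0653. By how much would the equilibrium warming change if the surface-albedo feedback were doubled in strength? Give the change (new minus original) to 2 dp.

Original: g = 0.3393, ΔT = 2.38/(1−0.3393) = 3.6022 °C.
With doubled surface-albedo: g' = 0.4046, ΔT' = 2.38/(1−0.4046) = 3.9973 °C.
Change = 3.9973 − 3.6022 = 0.40 °C.

0.40 °C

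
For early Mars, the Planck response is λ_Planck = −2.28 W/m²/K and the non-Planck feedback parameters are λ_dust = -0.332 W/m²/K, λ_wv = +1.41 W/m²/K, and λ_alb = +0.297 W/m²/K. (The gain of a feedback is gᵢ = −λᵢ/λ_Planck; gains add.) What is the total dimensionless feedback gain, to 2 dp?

Convert to gains: g_dust = -0.332/2.28 = -0.1456; g_wv = 1.41/2.28 = 0.6184; g_alb = 0.297/2.28 = 0.1303.
Total gain g = 0.6031.

0.60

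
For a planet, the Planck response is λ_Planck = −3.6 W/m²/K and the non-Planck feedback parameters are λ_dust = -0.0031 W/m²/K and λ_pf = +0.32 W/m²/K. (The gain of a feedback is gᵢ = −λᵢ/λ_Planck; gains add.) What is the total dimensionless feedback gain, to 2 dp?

Convert to gains: g_dust = -0.0031/3.6 = -0.000861; g_pf = 0.32/3.6 = 0.08889.
Total gain g = 0.088029.

0.09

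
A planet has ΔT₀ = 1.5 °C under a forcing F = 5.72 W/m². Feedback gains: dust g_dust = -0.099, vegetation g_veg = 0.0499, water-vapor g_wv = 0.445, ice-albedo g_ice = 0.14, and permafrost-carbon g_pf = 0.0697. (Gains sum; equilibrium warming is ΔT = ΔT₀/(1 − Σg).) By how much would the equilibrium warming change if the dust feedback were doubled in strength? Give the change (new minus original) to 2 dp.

-0.76 °C

Original: g = 0.6056, ΔT = 1.5/(1−0.6056) = 3.8032 °C.
With doubled dust: g' = 0.5066, ΔT' = 1.5/(1−0.5066) = 3.0401 °C.
Change = 3.0401 − 3.8032 = -0.76 °C.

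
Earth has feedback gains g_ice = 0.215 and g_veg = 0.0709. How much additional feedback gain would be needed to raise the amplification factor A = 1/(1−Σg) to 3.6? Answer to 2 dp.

0.44

Current total gain = 0.2859.
Target gain for A = 3.6: g* = 1 − 1/3.6 = 0.7222.
Additional gain needed = 0.7222 − 0.2859 = 0.44.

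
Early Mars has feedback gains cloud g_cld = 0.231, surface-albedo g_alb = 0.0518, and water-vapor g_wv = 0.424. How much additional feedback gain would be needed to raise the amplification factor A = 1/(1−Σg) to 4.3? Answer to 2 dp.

0.06

Current total gain = 0.7068.
Target gain for A = 4.3: g* = 1 − 1/4.3 = 0.7674.
Additional gain needed = 0.7674 − 0.7068 = 0.06.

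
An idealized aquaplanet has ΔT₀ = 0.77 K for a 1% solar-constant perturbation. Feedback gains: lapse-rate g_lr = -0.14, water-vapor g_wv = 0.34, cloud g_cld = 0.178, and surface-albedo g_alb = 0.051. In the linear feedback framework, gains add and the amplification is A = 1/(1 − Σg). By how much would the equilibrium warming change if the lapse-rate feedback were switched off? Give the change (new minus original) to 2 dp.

0.44 K

Original: g = 0.429, ΔT = 0.77/(1−0.429) = 1.3485 K.
Without lapse-rate: g' = 0.569, ΔT' = 0.77/(1−0.569) = 1.7865 K.
Change = 1.7865 − 1.3485 = 0.44 K.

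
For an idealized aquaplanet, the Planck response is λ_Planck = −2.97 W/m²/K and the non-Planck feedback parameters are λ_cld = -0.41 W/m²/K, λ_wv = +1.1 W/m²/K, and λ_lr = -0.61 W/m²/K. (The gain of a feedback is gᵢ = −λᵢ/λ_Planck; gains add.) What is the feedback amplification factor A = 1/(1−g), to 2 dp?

1.03

Convert to gains: g_cld = -0.41/2.97 = -0.138; g_wv = 1.1/2.97 = 0.3704; g_lr = -0.61/2.97 = -0.2054.
Total gain g = 0.027.
A = 1/(1 − 0.027) = 1.03.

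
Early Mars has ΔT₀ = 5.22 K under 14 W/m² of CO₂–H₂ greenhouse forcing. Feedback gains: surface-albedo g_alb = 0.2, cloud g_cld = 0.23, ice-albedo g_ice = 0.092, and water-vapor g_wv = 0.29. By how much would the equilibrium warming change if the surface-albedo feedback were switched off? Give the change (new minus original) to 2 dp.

Original: g = 0.812, ΔT = 5.22/(1−0.812) = 27.7660 K.
Without surface-albedo: g' = 0.612, ΔT' = 5.22/(1−0.612) = 13.4536 K.
Change = 13.4536 − 27.7660 = -14.31 K.

-14.31 K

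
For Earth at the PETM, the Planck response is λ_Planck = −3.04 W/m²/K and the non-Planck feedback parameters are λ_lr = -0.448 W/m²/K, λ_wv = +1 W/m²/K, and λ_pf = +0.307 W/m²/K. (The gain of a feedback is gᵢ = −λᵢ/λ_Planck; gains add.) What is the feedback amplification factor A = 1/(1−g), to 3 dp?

1.394

Convert to gains: g_lr = -0.448/3.04 = -0.1474; g_wv = 1/3.04 = 0.3289; g_pf = 0.307/3.04 = 0.101.
Total gain g = 0.2825.
A = 1/(1 − 0.2825) = 1.394.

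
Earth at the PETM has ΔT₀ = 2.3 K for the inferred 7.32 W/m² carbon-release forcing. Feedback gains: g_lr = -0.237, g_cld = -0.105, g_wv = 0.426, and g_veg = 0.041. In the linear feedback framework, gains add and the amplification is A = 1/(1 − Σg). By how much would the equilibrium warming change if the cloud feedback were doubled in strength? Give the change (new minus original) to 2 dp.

Original: g = 0.125, ΔT = 2.3/(1−0.125) = 2.6286 K.
With doubled cloud: g' = 0.02, ΔT' = 2.3/(1−0.02) = 2.3469 K.
Change = 2.3469 − 2.6286 = -0.28 K.

-0.28 K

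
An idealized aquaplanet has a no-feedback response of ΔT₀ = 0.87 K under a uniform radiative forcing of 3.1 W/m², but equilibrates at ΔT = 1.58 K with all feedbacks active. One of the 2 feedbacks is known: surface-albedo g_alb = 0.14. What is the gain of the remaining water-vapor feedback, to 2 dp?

Amplification A = ΔT/ΔT₀ = 1.58/0.87 = 1.816.
Total gain g = 1 − 1/A = 1 − 1/1.816 = 0.4493.
The known gain is 0.14.
g_wv = 0.4493 − 0.14 = 0.31.

0.31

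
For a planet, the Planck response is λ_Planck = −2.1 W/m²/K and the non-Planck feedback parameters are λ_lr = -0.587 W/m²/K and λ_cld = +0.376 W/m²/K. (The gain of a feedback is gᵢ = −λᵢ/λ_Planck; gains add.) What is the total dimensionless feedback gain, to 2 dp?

Convert to gains: g_lr = -0.587/2.1 = -0.2795; g_cld = 0.376/2.1 = 0.179.
Total gain g = -0.1005.

-0.10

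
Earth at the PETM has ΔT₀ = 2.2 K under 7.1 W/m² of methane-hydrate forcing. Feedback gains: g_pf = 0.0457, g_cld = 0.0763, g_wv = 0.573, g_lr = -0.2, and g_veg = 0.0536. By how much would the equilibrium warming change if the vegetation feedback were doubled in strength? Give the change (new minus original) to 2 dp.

Original: g = 0.5486, ΔT = 2.2/(1−0.5486) = 4.8737 K.
With doubled vegetation: g' = 0.6022, ΔT' = 2.2/(1−0.6022) = 5.5304 K.
Change = 5.5304 − 4.8737 = 0.66 K.

0.66 K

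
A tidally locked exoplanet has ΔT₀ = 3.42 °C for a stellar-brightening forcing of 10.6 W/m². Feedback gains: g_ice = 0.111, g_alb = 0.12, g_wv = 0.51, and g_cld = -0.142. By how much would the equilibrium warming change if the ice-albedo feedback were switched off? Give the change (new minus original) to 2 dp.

Original: g = 0.599, ΔT = 3.42/(1−0.599) = 8.5287 °C.
Without ice-albedo: g' = 0.488, ΔT' = 3.42/(1−0.488) = 6.6797 °C.
Change = 6.6797 − 8.5287 = -1.85 °C.

-1.85 °C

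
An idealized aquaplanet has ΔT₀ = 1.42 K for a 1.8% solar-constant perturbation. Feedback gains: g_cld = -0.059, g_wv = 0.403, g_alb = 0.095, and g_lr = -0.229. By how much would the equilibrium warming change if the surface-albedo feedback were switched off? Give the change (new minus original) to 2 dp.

-0.19 K

Original: g = 0.21, ΔT = 1.42/(1−0.21) = 1.7975 K.
Without surface-albedo: g' = 0.115, ΔT' = 1.42/(1−0.115) = 1.6045 K.
Change = 1.6045 − 1.7975 = -0.19 K.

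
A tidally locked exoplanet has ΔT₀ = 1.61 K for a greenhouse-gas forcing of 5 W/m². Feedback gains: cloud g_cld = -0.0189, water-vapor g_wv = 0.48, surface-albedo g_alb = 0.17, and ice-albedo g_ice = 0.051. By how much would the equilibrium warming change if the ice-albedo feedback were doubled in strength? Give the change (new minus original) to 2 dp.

Original: g = 0.6821, ΔT = 1.61/(1−0.6821) = 5.0645 K.
With doubled ice-albedo: g' = 0.7331, ΔT' = 1.61/(1−0.7331) = 6.0322 K.
Change = 6.0322 − 5.0645 = 0.97 K.

0.97 K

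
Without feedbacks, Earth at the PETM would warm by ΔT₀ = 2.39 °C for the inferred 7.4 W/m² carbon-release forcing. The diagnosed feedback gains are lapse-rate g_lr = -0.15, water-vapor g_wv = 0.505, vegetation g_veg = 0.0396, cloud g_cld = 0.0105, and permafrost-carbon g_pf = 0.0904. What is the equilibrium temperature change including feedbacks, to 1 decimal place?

Total gain g = -0.15 + 0.505 + 0.0396 + 0.0105 + 0.0904 = 0.4955.
Amplification A = 1/(1 − 0.4955) = 1.982.
ΔT = 2.39 × 1.982 = 4.7 °C.

4.7 °C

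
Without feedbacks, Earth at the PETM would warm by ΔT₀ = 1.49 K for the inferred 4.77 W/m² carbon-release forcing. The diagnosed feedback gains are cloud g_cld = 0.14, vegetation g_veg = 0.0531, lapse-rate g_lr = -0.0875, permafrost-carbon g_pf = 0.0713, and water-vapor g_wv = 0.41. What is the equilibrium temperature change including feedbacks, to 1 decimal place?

Total gain g = 0.14 + 0.0531 − 0.0875 + 0.0713 + 0.41 = 0.5869.
Amplification A = 1/(1 − 0.5869) = 2.421.
ΔT = 1.49 × 2.421 = 3.6 K.

3.6 K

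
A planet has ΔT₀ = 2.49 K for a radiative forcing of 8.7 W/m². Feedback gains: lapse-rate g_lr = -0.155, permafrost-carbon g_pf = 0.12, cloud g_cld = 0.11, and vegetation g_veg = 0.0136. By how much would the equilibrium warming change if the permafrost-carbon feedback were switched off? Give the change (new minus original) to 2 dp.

Original: g = 0.0886, ΔT = 2.49/(1−0.0886) = 2.7321 K.
Without permafrost-carbon: g' = -0.0314, ΔT' = 2.49/(1+0.0314) = 2.4142 K.
Change = 2.4142 − 2.7321 = -0.32 K.

-0.32 K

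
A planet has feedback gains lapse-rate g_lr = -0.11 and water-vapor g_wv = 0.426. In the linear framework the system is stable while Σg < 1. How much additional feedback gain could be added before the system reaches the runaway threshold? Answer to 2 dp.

0.68

Current total gain = -0.11 + 0.426 = 0.316.
Margin to runaway = 1 − 0.316 = 0.68.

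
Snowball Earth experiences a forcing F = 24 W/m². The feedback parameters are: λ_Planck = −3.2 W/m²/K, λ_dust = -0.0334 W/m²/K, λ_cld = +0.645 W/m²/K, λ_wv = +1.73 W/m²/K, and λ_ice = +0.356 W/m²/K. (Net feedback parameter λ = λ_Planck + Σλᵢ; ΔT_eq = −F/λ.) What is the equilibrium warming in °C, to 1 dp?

47.8 °C

Net feedback parameter λ = (−3.2) + (-0.0334) + (+0.645) + (+1.73) + (+0.356) = -0.5024 W/m²/K.
ΔT = −F/λ = −24/(-0.5024) = 47.8 °C.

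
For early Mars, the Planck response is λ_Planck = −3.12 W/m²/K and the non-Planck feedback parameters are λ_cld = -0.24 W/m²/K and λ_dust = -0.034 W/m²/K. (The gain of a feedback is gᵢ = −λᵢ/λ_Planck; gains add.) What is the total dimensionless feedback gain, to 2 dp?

-0.09

Convert to gains: g_cld = -0.24/3.12 = -0.07692; g_dust = -0.034/3.12 = -0.0109.
Total gain g = -0.08782.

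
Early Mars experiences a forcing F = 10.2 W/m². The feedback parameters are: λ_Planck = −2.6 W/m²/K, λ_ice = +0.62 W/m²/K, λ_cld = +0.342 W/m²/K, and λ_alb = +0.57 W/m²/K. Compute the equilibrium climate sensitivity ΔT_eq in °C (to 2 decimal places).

9.55 °C

Net feedback parameter λ = (−2.6) + (+0.62) + (+0.342) + (+0.57) = -1.068 W/m²/K.
ΔT = −F/λ = −10.2/(-1.068) = 9.55 °C.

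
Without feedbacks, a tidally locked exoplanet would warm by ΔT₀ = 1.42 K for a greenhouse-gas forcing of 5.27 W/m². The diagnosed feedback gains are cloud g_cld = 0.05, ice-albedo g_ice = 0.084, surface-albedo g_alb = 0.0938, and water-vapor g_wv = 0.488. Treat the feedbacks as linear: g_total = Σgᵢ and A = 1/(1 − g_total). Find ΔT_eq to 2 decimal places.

5.00 K

Total gain g = 0.05 + 0.084 + 0.0938 + 0.488 = 0.7158.
Amplification A = 1/(1 − 0.7158) = 3.519.
ΔT = 1.42 × 3.519 = 5.00 K.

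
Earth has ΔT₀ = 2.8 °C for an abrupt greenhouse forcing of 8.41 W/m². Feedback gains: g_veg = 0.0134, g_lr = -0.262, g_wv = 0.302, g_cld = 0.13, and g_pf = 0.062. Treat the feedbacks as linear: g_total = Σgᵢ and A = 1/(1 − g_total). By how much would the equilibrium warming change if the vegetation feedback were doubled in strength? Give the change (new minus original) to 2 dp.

Original: g = 0.2454, ΔT = 2.8/(1−0.2454) = 3.7106 °C.
With doubled vegetation: g' = 0.2588, ΔT' = 2.8/(1−0.2588) = 3.7777 °C.
Change = 3.7777 − 3.7106 = 0.07 °C.

0.07 °C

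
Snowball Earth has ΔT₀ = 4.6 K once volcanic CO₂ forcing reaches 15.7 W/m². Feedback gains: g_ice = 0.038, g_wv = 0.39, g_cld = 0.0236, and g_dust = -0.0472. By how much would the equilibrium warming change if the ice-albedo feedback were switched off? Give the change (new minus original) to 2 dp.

Original: g = 0.4044, ΔT = 4.6/(1−0.4044) = 7.7233 K.
Without ice-albedo: g' = 0.3664, ΔT' = 4.6/(1−0.3664) = 7.2601 K.
Change = 7.2601 − 7.7233 = -0.46 K.

-0.46 K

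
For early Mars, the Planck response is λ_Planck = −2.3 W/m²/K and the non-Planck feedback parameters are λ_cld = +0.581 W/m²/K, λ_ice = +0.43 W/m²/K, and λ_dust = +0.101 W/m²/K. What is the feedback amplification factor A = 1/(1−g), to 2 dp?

Convert to gains: g_cld = 0.581/2.3 = 0.2526; g_ice = 0.43/2.3 = 0.187; g_dust = 0.101/2.3 = 0.04391.
Total gain g = 0.48351.
A = 1/(1 − 0.48351) = 1.94.

1.94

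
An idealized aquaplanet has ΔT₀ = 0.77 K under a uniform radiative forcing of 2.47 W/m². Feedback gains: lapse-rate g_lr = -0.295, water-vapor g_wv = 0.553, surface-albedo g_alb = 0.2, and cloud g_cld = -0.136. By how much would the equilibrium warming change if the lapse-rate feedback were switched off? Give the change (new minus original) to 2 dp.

0.87 K

Original: g = 0.322, ΔT = 0.77/(1−0.322) = 1.1357 K.
Without lapse-rate: g' = 0.617, ΔT' = 0.77/(1−0.617) = 2.0104 K.
Change = 2.0104 − 1.1357 = 0.87 K.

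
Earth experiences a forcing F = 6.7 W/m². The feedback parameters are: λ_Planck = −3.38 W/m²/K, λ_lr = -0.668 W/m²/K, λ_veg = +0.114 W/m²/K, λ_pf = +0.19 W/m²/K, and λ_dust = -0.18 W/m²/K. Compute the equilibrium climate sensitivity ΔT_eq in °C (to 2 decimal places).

Net feedback parameter λ = (−3.38) + (-0.668) + (+0.114) + (+0.19) + (-0.18) = -3.924 W/m²/K.
ΔT = −F/λ = −6.7/(-3.924) = 1.71 °C.

1.71 °C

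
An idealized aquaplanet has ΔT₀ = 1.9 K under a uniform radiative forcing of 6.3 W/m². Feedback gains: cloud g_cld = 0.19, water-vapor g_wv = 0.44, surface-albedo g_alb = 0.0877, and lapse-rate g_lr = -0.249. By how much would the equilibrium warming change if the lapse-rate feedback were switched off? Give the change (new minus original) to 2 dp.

3.15 K

Original: g = 0.4687, ΔT = 1.9/(1−0.4687) = 3.5761 K.
Without lapse-rate: g' = 0.7177, ΔT' = 1.9/(1−0.7177) = 6.7304 K.
Change = 6.7304 − 3.5761 = 3.15 K.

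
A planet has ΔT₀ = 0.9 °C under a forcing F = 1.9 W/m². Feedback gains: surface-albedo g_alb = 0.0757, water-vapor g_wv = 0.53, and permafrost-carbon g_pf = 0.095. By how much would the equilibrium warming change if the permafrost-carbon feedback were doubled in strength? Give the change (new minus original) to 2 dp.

Original: g = 0.7007, ΔT = 0.9/(1−0.7007) = 3.0070 °C.
With doubled permafrost-carbon: g' = 0.7957, ΔT' = 0.9/(1−0.7957) = 4.4053 °C.
Change = 4.4053 − 3.0070 = 1.40 °C.

1.40 °C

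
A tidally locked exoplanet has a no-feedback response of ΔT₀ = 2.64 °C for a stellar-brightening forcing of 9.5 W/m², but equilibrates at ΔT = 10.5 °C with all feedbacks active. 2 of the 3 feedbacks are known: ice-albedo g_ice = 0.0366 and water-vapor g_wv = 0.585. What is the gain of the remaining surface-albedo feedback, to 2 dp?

Amplification A = ΔT/ΔT₀ = 10.5/2.64 = 3.977.
Total gain g = 1 − 1/A = 1 − 1/3.977 = 0.7486.
Known gains sum to 0.0366 + 0.585 = 0.6216.
g_alb = 0.7486 − 0.6216 = 0.13.

0.13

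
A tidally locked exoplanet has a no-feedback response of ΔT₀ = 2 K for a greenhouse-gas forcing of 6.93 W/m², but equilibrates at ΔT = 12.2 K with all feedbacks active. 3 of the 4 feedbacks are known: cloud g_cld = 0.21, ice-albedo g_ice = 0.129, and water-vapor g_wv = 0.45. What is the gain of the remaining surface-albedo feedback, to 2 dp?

Amplification A = ΔT/ΔT₀ = 12.2/2 = 6.1.
Total gain g = 1 − 1/A = 1 − 1/6.1 = 0.8361.
Known gains sum to 0.21 + 0.129 + 0.45 = 0.789.
g_alb = 0.8361 − 0.789 = 0.05.

0.05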